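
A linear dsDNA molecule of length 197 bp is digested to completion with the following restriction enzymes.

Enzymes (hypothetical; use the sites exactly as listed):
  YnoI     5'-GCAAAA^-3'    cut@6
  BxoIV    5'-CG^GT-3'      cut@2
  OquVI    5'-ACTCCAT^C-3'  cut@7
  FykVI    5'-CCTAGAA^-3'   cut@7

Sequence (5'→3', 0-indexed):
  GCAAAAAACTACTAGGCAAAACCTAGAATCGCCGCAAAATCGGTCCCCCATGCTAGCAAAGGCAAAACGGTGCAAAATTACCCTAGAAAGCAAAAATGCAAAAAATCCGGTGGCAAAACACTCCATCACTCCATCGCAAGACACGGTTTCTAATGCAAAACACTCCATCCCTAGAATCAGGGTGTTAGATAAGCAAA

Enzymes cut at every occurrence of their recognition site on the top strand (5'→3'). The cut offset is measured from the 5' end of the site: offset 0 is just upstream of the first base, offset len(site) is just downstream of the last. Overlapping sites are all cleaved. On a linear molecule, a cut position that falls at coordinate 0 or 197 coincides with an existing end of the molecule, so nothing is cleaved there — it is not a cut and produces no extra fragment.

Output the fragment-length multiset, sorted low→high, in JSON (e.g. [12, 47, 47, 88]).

[2,3,6,6,7,7,8,8,8,8,8,8,9,11,11,11,15,15,21,25]

Site scan:
  YnoI GCAAAA/6: at [0, 15, 33, 61, 71, 89, 97, 112, 154] ⇒ [6, 21, 39, 67, 77, 95, 103, 118, 160]
  BxoIV CGGT/2: at [40, 67, 107, 143] ⇒ [42, 69, 109, 145]
  OquVI ACTCCATC/7: at [119, 127, 161] ⇒ [126, 134, 168]
  FykVI CCTAGAA/7: at [21, 81, 169] ⇒ [28, 88, 176]

Pooled cuts: [6, 21, 28, 39, 42, 67, 69, 77, 88, 95, 103, 109, 118, 126, 134, 145, 160, 168, 176]

Fragment lengths:
  [0,6): 6 bp
  [6,21): 15 bp
  [21,28): 7 bp
  [28,39): 11 bp
  [39,42): 3 bp
  [42,67): 25 bp
  [67,69): 2 bp
  [69,77): 8 bp
  [77,88): 11 bp
  [88,95): 7 bp
  [95,103): 8 bp
  [103,109): 6 bp
  [109,118): 9 bp
  [118,126): 8 bp
  [126,134): 8 bp
  [134,145): 11 bp
  [145,160): 15 bp
  [160,168): 8 bp
  [168,176): 8 bp
  [176,197): 21 bp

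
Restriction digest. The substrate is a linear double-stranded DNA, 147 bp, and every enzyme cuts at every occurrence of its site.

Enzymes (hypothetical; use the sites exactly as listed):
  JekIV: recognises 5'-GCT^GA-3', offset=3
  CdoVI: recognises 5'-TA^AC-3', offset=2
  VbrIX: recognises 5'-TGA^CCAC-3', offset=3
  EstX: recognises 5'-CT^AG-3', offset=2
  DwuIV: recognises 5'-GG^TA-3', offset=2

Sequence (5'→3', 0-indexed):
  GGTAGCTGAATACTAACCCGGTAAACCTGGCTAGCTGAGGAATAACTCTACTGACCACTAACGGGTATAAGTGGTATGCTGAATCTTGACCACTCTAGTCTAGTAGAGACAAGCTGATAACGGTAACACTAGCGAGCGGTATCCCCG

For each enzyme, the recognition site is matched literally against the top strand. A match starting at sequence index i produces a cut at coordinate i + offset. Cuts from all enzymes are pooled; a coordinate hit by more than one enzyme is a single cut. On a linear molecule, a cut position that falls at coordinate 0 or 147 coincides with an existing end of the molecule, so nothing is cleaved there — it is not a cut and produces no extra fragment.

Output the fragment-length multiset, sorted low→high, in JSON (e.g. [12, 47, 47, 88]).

Scan for sites:
  JekIV GCTGA/3: at [4, 33, 77, 112] ⇒ [7, 36, 80, 115]
  CdoVI TAAC/2: at [13, 42, 58, 117, 123] ⇒ [15, 44, 60, 119, 125]
  VbrIX TGACCAC/3: at [51, 86] ⇒ [54, 89]
  EstX CTAG/2: at [30, 94, 99, 128] ⇒ [32, 96, 101, 130]
  DwuIV GGTA/2: at [0, 19, 63, 72, 121, 137] ⇒ [2, 21, 65, 74, 123, 139]

All cut coordinates (distinct, sorted): [2, 7, 15, 21, 32, 36, 44, 54, 60, 65, 74, 80, 89, 96, 101, 115, 119, 123, 125, 130, 139]

Fragments:
  [0,2): 2 bp
  [2,7): 5 bp
  [7,15): 8 bp
  [15,21): 6 bp
  [21,32): 11 bp
  [32,36): 4 bp
  [36,44): 8 bp
  [44,54): 10 bp
  [54,60): 6 bp
  [60,65): 5 bp
  [65,74): 9 bp
  [74,80): 6 bp
  [80,89): 9 bp
  [89,96): 7 bp
  [96,101): 5 bp
  [101,115): 14 bp
  [115,119): 4 bp
  [119,123): 4 bp
  [123,125): 2 bp
  [125,130): 5 bp
  [130,139): 9 bp
  [139,147): 8 bp

[2,2,4,4,4,5,5,5,5,6,6,6,7,8,8,8,9,9,9,10,11,14]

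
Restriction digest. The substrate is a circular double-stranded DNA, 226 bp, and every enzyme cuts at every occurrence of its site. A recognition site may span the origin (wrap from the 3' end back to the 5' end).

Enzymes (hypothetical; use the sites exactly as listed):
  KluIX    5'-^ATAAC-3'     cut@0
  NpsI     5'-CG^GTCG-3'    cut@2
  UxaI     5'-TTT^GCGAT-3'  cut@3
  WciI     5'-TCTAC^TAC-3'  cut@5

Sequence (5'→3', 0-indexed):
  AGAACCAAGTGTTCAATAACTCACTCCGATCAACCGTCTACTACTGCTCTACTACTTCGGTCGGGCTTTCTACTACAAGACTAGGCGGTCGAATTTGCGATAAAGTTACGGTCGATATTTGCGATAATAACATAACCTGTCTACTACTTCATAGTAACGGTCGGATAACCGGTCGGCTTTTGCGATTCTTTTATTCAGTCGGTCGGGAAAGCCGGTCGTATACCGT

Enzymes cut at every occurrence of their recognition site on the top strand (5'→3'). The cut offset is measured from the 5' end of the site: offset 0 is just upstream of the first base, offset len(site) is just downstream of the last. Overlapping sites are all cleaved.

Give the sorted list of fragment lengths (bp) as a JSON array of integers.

Site scan:
  KluIX ATAAC/0: at [15, 126, 131, 164] ⇒ [15, 126, 131, 164]
  NpsI CGGTCG/2: at [57, 85, 108, 157, 169, 199, 212] ⇒ [59, 87, 110, 159, 171, 201, 214]
  UxaI TTTGCGAT/3: at [93, 117, 178] ⇒ [96, 120, 181]
  WciI TCTACTAC/5: at [36, 47, 68, 139] ⇒ [41, 52, 73, 144]

All cut coordinates (distinct, sorted): [15, 41, 52, 59, 73, 87, 96, 110, 120, 126, 131, 144, 159, 164, 171, 181, 201, 214]

Fragments:
  15→41: 26 bp
  41→52: 11 bp
  52→59: 7 bp
  59→73: 14 bp
  73→87: 14 bp
  87→96: 9 bp
  96→110: 14 bp
  110→120: 10 bp
  120→126: 6 bp
  126→131: 5 bp
  131→144: 13 bp
  144→159: 15 bp
  159→164: 5 bp
  164→171: 7 bp
  171→181: 10 bp
  181→201: 20 bp
  201→214: 13 bp
  214→15 (wrap): 226-214+15 = 27 bp

[5,5,6,7,7,9,10,10,11,13,13,14,14,14,15,20,26,27]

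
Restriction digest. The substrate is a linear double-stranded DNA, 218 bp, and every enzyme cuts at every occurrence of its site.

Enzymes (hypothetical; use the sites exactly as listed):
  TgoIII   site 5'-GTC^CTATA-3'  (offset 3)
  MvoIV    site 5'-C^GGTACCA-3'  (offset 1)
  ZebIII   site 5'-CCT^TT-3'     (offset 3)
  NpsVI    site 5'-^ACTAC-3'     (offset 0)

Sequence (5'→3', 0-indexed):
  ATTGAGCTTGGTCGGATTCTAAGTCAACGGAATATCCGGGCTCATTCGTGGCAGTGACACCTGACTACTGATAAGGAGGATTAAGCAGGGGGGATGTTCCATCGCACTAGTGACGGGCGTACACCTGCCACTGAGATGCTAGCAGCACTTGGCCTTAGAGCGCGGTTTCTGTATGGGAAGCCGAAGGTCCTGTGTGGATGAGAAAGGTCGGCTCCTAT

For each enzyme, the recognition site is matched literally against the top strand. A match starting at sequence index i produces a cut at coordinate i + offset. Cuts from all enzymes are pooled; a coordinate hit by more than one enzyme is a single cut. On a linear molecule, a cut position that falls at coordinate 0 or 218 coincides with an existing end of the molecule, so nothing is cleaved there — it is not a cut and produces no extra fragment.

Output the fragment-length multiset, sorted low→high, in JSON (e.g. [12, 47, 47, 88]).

Site scan:
  TgoIII (GTCCTATA, off=3): no sites
  MvoIV (CGGTACCA, off=1): no sites
  ZebIII (CCTTT, off=3): no sites
  NpsVI (ACTAC, off=0): starts [63] → cuts [63]

Pooled cuts: [63]

Fragment lengths:
  [0,63): 63 bp
  [63,218): 155 bp

[63,155]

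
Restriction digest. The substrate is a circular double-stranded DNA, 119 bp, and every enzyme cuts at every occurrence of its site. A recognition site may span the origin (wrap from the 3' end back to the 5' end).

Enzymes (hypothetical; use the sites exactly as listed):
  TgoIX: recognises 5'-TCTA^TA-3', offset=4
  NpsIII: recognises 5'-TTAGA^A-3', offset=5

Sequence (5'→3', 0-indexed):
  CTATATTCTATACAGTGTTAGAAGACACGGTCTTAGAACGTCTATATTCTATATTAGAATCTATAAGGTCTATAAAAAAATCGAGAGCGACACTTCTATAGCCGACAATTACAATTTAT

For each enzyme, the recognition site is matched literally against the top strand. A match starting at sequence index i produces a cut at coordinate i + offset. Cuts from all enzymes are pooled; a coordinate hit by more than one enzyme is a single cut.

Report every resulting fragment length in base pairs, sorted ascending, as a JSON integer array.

[5,7,7,7,7,9,12,15,24,26]

Scan for sites:
  TgoIX TCTATA/4: at [6, 40, 47, 59, 68, 94, 118] ⇒ [3, 10, 44, 51, 63, 72, 98]
  NpsIII TTAGAA/5: at [17, 32, 53] ⇒ [22, 37, 58]

All cut coordinates (distinct, sorted): [3, 10, 22, 37, 44, 51, 58, 63, 72, 98]

Fragment lengths:
  3→10: 7 bp
  10→22: 12 bp
  22→37: 15 bp
  37→44: 7 bp
  44→51: 7 bp
  51→58: 7 bp
  58→63: 5 bp
  63→72: 9 bp
  72→98: 26 bp
  98→3 (wrap): 119-98+3 = 24 bp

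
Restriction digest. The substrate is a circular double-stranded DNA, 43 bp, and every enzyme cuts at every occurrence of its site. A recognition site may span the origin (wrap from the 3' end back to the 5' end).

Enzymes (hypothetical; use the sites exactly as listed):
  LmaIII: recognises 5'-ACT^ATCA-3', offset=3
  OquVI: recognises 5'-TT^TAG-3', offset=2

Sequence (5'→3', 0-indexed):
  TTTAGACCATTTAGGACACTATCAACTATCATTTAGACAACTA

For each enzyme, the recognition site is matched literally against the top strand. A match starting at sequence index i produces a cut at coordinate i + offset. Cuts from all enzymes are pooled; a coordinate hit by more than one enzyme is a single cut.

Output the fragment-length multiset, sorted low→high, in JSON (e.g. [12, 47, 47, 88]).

[6,7,9,9,12]

Per-enzyme occurrences:
  LmaIII (ACTATCA, off=3): starts [17, 24] → cuts [20, 27]
  OquVI (TTTAG, off=2): starts [0, 9, 31] → cuts [2, 11, 33]

All cut coordinates (distinct, sorted): [2, 11, 20, 27, 33]

Fragment lengths:
  2→11: 9 bp
  11→20: 9 bp
  20→27: 7 bp
  27→33: 6 bp
  33→2 (wrap): 43-33+2 = 12 bp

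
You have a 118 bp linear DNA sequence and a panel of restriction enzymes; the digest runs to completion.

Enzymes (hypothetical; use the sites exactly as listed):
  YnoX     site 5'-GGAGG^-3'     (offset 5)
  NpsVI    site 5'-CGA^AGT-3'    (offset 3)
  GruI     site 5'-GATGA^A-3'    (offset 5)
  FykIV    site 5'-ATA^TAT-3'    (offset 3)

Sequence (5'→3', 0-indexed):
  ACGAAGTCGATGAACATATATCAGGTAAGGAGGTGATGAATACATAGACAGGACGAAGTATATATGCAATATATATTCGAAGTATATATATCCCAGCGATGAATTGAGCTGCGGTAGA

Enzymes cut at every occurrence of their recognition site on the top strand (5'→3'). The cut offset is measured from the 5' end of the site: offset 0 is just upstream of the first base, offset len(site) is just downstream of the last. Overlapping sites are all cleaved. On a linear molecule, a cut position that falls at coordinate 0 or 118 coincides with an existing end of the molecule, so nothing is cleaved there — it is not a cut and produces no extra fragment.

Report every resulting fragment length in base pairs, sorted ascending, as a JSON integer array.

[2,2,4,5,6,6,6,7,9,9,14,15,16,17]

Per-enzyme occurrences:
  YnoX (GGAGG, off=5): starts [28] → cuts [33]
  NpsVI (CGAAGT, off=3): starts [1, 53, 77] → cuts [4, 56, 80]
  GruI (GATGAA, off=5): starts [8, 34, 97] → cuts [13, 39, 102]
  FykIV (ATATAT, off=3): starts [15, 59, 68, 70, 83, 85] → cuts [18, 62, 71, 73, 86, 88]

Pooled cuts: [4, 13, 18, 33, 39, 56, 62, 71, 73, 80, 86, 88, 102]

Fragments:
  [0,4): 4 bp
  [4,13): 9 bp
  [13,18): 5 bp
  [18,33): 15 bp
  [33,39): 6 bp
  [39,56): 17 bp
  [56,62): 6 bp
  [62,71): 9 bp
  [71,73): 2 bp
  [73,80): 7 bp
  [80,86): 6 bp
  [86,88): 2 bp
  [88,102): 14 bp
  [102,118): 16 bp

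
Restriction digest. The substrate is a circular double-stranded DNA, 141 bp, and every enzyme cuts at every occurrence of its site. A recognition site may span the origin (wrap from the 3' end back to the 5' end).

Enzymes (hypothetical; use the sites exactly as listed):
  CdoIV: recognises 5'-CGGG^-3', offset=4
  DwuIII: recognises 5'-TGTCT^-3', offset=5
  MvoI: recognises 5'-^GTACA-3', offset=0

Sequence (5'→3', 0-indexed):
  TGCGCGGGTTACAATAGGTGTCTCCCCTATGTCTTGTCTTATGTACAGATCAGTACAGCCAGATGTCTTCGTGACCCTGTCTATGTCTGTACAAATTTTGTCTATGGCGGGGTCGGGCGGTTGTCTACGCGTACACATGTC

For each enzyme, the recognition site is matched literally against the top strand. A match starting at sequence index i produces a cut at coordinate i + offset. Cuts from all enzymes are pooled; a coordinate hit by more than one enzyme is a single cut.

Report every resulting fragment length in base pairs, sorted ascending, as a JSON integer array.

Site scan:
  CdoIV (CGGG, off=4): starts [4, 107, 113] → cuts [8, 111, 117]
  DwuIII (TGTCT, off=5): starts [18, 29, 34, 63, 77, 83, 98, 121, 137] → cuts [1, 23, 34, 39, 68, 82, 88, 103, 126]
  MvoI (GTACA, off=0): starts [42, 52, 88, 130] → cuts [42, 52, 88, 130]

Pooled cuts: [1, 8, 23, 34, 39, 42, 52, 68, 82, 88, 103, 111, 117, 126, 130]

Fragment lengths:
  1→8: 7 bp
  8→23: 15 bp
  23→34: 11 bp
  34→39: 5 bp
  39→42: 3 bp
  42→52: 10 bp
  52→68: 16 bp
  68→82: 14 bp
  82→88: 6 bp
  88→103: 15 bp
  103→111: 8 bp
  111→117: 6 bp
  117→126: 9 bp
  126→130: 4 bp
  130→1 (wrap): 141-130+1 = 12 bp

[3,4,5,6,6,7,8,9,10,11,12,14,15,15,16]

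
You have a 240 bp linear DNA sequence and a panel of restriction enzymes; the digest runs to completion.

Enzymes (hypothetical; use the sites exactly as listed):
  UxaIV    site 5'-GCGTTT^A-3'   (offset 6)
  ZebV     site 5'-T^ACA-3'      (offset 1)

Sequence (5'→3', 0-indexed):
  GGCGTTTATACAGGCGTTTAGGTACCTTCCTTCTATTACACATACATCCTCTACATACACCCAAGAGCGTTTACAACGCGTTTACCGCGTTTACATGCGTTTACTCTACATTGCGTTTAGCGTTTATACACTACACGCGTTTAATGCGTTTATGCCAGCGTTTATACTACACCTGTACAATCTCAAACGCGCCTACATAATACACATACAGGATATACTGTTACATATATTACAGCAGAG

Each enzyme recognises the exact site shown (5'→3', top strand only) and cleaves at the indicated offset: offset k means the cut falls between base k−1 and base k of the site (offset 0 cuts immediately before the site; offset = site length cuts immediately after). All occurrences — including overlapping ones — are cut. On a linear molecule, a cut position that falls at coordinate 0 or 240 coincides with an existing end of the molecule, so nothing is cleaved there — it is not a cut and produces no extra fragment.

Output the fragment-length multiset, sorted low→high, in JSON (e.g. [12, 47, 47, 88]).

[2,2,4,5,5,5,6,6,7,7,7,8,9,9,9,9,9,10,10,10,11,11,12,15,16,18,18]

Site scan:
  UxaIV GCGTTTA/6: at [1, 13, 66, 77, 86, 96, 112, 119, 136, 145, 157] ⇒ [7, 19, 72, 83, 92, 102, 118, 125, 142, 151, 163]
  ZebV TACA/1: at [8, 36, 42, 51, 55, 71, 91, 106, 126, 131, 167, 175, 193, 200, 206, 221, 230] ⇒ [9, 37, 43, 52, 56, 72, 92, 107, 127, 132, 168, 176, 194, 201, 207, 222, 231]

All cut coordinates (distinct, sorted): [7, 9, 19, 37, 43, 52, 56, 72, 83, 92, 102, 107, 118, 125, 127, 132, 142, 151, 163, 168, 176, 194, 201, 207, 222, 231]

Fragment lengths:
  [0,7): 7 bp
  [7,9): 2 bp
  [9,19): 10 bp
  [19,37): 18 bp
  [37,43): 6 bp
  [43,52): 9 bp
  [52,56): 4 bp
  [56,72): 16 bp
  [72,83): 11 bp
  [83,92): 9 bp
  [92,102): 10 bp
  [102,107): 5 bp
  [107,118): 11 bp
  [118,125): 7 bp
  [125,127): 2 bp
  [127,132): 5 bp
  [132,142): 10 bp
  [142,151): 9 bp
  [151,163): 12 bp
  [163,168): 5 bp
  [168,176): 8 bp
  [176,194): 18 bp
  [194,201): 7 bp
  [201,207): 6 bp
  [207,222): 15 bp
  [222,231): 9 bp
  [231,240): 9 bp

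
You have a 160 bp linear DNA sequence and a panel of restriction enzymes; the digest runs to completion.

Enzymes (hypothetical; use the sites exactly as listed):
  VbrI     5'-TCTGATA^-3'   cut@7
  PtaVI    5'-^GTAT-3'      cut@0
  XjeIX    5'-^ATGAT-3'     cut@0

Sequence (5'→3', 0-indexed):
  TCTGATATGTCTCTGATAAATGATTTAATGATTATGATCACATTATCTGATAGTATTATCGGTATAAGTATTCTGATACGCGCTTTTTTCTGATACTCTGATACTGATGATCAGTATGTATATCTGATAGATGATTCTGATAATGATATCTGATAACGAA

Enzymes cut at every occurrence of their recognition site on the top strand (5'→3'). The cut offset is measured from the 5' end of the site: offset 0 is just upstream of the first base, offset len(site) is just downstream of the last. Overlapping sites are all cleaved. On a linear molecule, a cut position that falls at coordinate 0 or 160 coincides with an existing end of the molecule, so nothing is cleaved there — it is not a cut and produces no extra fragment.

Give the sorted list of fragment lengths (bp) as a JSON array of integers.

[1,1,3,4,5,6,6,7,7,8,8,9,11,11,12,12,13,17,19]

Per-enzyme occurrences:
  VbrI TCTGATA/7: at [0, 11, 45, 71, 88, 96, 122, 135, 148] ⇒ [7, 18, 52, 78, 95, 103, 129, 142, 155]
  PtaVI GTAT/0: at [52, 61, 67, 113, 117] ⇒ [52, 61, 67, 113, 117]
  XjeIX ATGAT/0: at [19, 27, 33, 106, 130, 142] ⇒ [19, 27, 33, 106, 130, 142]

All cut coordinates (distinct, sorted): [7, 18, 19, 27, 33, 52, 61, 67, 78, 95, 103, 106, 113, 117, 129, 130, 142, 155]

Fragment lengths:
  [0,7): 7 bp
  [7,18): 11 bp
  [18,19): 1 bp
  [19,27): 8 bp
  [27,33): 6 bp
  [33,52): 19 bp
  [52,61): 9 bp
  [61,67): 6 bp
  [67,78): 11 bp
  [78,95): 17 bp
  [95,103): 8 bp
  [103,106): 3 bp
  [106,113): 7 bp
  [113,117): 4 bp
  [117,129): 12 bp
  [129,130): 1 bp
  [130,142): 12 bp
  [142,155): 13 bp
  [155,160): 5 bp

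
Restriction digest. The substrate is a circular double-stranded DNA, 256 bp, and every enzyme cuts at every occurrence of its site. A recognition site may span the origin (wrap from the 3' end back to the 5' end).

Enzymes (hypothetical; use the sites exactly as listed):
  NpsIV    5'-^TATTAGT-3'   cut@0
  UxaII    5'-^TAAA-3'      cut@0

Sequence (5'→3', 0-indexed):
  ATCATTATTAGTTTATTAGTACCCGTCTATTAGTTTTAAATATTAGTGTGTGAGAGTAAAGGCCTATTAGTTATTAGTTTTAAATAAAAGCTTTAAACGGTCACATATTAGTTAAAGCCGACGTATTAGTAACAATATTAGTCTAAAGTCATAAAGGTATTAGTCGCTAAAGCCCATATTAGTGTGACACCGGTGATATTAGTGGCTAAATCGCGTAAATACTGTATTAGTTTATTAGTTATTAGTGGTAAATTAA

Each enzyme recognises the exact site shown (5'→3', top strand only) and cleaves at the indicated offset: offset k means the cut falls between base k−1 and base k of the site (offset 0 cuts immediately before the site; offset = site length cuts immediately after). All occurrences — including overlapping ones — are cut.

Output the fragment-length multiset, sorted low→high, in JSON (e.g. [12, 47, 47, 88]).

Site scan:
  NpsIV TATTAGT/0: at [5, 13, 27, 40, 64, 71, 105, 123, 135, 157, 176, 196, 224, 232, 239] ⇒ [5, 13, 27, 40, 64, 71, 105, 123, 135, 157, 176, 196, 224, 232, 239]
  UxaII TAAA/0: at [36, 56, 80, 84, 93, 112, 143, 151, 167, 206, 215, 248, 253] ⇒ [36, 56, 80, 84, 93, 112, 143, 151, 167, 206, 215, 248, 253]

All cut coordinates (distinct, sorted): [5, 13, 27, 36, 40, 56, 64, 71, 80, 84, 93, 105, 112, 123, 135, 143, 151, 157, 167, 176, 196, 206, 215, 224, 232, 239, 248, 253]

Fragments:
  5→13: 8 bp
  13→27: 14 bp
  27→36: 9 bp
  36→40: 4 bp
  40→56: 16 bp
  56→64: 8 bp
  64→71: 7 bp
  71→80: 9 bp
  80→84: 4 bp
  84→93: 9 bp
  93→105: 12 bp
  105→112: 7 bp
  112→123: 11 bp
  123→135: 12 bp
  135→143: 8 bp
  143→151: 8 bp
  151→157: 6 bp
  157→167: 10 bp
  167→176: 9 bp
  176→196: 20 bp
  196→206: 10 bp
  206→215: 9 bp
  215→224: 9 bp
  224→232: 8 bp
  232→239: 7 bp
  239→248: 9 bp
  248→253: 5 bp
  253→5 (wrap): 256-253+5 = 8 bp

[4,4,5,6,7,7,7,8,8,8,8,8,8,9,9,9,9,9,9,9,10,10,11,12,12,14,16,20]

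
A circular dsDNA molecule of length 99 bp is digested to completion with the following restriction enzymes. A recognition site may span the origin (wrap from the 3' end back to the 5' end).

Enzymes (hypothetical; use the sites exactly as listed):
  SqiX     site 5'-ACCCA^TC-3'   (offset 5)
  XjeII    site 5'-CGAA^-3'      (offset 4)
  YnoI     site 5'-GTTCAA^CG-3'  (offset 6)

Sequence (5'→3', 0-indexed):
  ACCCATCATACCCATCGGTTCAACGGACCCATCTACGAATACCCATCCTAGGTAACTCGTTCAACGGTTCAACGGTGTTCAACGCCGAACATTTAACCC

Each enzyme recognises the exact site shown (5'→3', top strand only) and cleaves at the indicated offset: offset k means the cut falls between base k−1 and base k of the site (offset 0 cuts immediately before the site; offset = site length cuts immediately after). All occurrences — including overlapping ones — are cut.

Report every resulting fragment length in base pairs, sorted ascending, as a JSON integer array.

[6,7,8,8,8,9,9,10,15,19]

Site scan:
  SqiX (ACCCATC, off=5): starts [0, 9, 26, 40] → cuts [5, 14, 31, 45]
  XjeII (CGAA, off=4): starts [35, 85] → cuts [39, 89]
  YnoI (GTTCAACG, off=6): starts [17, 58, 66, 76] → cuts [23, 64, 72, 82]

Pooled cuts: [5, 14, 23, 31, 39, 45, 64, 72, 82, 89]

Fragments:
  5→14: 9 bp
  14→23: 9 bp
  23→31: 8 bp
  31→39: 8 bp
  39→45: 6 bp
  45→64: 19 bp
  64→72: 8 bp
  72→82: 10 bp
  82→89: 7 bp
  89→5 (wrap): 99-89+5 = 15 bp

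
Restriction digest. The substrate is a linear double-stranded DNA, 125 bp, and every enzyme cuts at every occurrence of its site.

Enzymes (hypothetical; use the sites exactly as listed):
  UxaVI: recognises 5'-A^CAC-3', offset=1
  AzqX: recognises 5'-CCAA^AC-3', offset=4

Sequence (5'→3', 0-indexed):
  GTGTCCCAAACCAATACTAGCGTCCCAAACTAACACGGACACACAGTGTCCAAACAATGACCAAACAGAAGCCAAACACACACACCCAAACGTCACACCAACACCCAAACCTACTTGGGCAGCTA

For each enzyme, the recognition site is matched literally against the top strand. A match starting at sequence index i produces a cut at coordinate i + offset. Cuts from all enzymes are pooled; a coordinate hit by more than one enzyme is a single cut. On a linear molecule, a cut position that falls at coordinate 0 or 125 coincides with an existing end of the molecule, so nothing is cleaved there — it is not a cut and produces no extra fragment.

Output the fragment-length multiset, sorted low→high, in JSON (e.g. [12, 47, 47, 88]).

[1,2,2,2,2,5,6,6,6,7,7,9,11,11,12,17,19]

Scan for sites:
  UxaVI (ACAC, off=1): starts [32, 38, 40, 75, 77, 79, 81, 94, 100] → cuts [33, 39, 41, 76, 78, 80, 82, 95, 101]
  AzqX (CCAAAC, off=4): starts [5, 24, 49, 60, 71, 85, 104] → cuts [9, 28, 53, 64, 75, 89, 108]

All cut coordinates (distinct, sorted): [9, 28, 33, 39, 41, 53, 64, 75, 76, 78, 80, 82, 89, 95, 101, 108]

Fragments:
  [0,9): 9 bp
  [9,28): 19 bp
  [28,33): 5 bp
  [33,39): 6 bp
  [39,41): 2 bp
  [41,53): 12 bp
  [53,64): 11 bp
  [64,75): 11 bp
  [75,76): 1 bp
  [76,78): 2 bp
  [78,80): 2 bp
  [80,82): 2 bp
  [82,89): 7 bp
  [89,95): 6 bp
  [95,101): 6 bp
  [101,108): 7 bp
  [108,125): 17 bp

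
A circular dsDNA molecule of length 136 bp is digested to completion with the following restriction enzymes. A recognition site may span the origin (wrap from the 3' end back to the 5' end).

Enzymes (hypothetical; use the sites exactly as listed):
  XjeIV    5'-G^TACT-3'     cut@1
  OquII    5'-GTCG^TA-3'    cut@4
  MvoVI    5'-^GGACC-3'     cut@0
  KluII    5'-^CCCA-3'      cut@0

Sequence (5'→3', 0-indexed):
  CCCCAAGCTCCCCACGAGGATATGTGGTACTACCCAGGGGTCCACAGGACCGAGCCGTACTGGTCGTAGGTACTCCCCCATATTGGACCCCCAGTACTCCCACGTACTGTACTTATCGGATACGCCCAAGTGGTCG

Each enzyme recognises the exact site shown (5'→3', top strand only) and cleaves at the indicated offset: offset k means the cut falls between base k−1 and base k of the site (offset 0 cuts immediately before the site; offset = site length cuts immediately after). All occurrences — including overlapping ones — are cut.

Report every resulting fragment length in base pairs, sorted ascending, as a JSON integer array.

Scan for sites:
  XjeIV (GTACT, off=1): starts [26, 56, 69, 93, 103, 108] → cuts [27, 57, 70, 94, 104, 109]
  OquII (GTCGTA, off=4): starts [62] → cuts [66]
  MvoVI (GGACC, off=0): starts [46, 84] → cuts [46, 84]
  KluII (CCCA, off=0): starts [1, 10, 32, 76, 89, 98, 124] → cuts [1, 10, 32, 76, 89, 98, 124]

Pooled cuts: [1, 10, 27, 32, 46, 57, 66, 70, 76, 84, 89, 94, 98, 104, 109, 124]

Fragments:
  1→10: 9 bp
  10→27: 17 bp
  27→32: 5 bp
  32→46: 14 bp
  46→57: 11 bp
  57→66: 9 bp
  66→70: 4 bp
  70→76: 6 bp
  76→84: 8 bp
  84→89: 5 bp
  89→94: 5 bp
  94→98: 4 bp
  98→104: 6 bp
  104→109: 5 bp
  109→124: 15 bp
  124→1 (wrap): 136-124+1 = 13 bp

[4,4,5,5,5,5,6,6,8,9,9,11,13,14,15,17]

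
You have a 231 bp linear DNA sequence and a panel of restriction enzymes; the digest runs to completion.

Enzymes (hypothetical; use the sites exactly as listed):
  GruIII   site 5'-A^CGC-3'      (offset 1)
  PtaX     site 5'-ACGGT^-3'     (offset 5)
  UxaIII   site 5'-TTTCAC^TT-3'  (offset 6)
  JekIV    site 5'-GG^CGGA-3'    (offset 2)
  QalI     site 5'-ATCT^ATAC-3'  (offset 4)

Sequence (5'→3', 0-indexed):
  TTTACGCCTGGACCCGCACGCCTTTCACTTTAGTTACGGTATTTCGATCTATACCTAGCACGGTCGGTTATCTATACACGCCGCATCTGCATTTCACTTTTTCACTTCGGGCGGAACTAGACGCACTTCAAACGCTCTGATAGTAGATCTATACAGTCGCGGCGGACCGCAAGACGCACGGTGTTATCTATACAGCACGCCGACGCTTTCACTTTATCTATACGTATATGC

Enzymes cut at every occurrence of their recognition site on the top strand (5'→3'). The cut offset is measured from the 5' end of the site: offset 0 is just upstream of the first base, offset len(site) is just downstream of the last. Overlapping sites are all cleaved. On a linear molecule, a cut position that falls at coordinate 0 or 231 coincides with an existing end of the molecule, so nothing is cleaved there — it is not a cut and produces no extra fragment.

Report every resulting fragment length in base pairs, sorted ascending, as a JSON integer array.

Scan for sites:
  GruIII (ACGC, off=1): starts [3, 17, 77, 120, 131, 173, 196, 202] → cuts [4, 18, 78, 121, 132, 174, 197, 203]
  PtaX (ACGGT, off=5): starts [35, 59, 177] → cuts [40, 64, 182]
  UxaIII (TTTCACTT, off=6): starts [22, 91, 99, 206] → cuts [28, 97, 105, 212]
  JekIV (GGCGGA, off=2): starts [109, 160] → cuts [111, 162]
  QalI (ATCTATAC, off=4): starts [46, 69, 146, 185, 215] → cuts [50, 73, 150, 189, 219]

Pooled cuts: [4, 18, 28, 40, 50, 64, 73, 78, 97, 105, 111, 121, 132, 150, 162, 174, 182, 189, 197, 203, 212, 219]

Fragments:
  [0,4): 4 bp
  [4,18): 14 bp
  [18,28): 10 bp
  [28,40): 12 bp
  [40,50): 10 bp
  [50,64): 14 bp
  [64,73): 9 bp
  [73,78): 5 bp
  [78,97): 19 bp
  [97,105): 8 bp
  [105,111): 6 bp
  [111,121): 10 bp
  [121,132): 11 bp
  [132,150): 18 bp
  [150,162): 12 bp
  [162,174): 12 bp
  [174,182): 8 bp
  [182,189): 7 bp
  [189,197): 8 bp
  [197,203): 6 bp
  [203,212): 9 bp
  [212,219): 7 bp
  [219,231): 12 bp

[4,5,6,6,7,7,8,8,8,9,9,10,10,10,11,12,12,12,12,14,14,18,19]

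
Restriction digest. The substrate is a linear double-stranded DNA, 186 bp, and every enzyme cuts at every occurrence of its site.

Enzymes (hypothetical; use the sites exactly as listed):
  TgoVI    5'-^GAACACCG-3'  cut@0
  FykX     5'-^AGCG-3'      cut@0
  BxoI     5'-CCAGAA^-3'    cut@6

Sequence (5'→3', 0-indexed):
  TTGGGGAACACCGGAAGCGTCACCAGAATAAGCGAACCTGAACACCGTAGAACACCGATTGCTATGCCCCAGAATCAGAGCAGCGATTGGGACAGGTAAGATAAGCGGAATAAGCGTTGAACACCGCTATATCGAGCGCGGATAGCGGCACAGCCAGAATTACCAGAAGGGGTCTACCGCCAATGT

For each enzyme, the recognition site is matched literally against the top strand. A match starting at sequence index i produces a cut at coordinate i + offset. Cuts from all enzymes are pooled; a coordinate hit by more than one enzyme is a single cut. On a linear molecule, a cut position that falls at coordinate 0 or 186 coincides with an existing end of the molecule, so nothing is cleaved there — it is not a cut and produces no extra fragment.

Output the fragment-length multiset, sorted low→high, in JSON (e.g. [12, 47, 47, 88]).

[2,5,6,7,9,9,9,9,10,10,13,16,16,18,22,25]

Scan for sites:
  TgoVI GAACACCG/0: at [5, 39, 49, 118] ⇒ [5, 39, 49, 118]
  FykX AGCG/0: at [15, 30, 81, 103, 112, 134, 143] ⇒ [15, 30, 81, 103, 112, 134, 143]
  BxoI CCAGAA/6: at [22, 68, 153, 162] ⇒ [28, 74, 159, 168]

All cut coordinates (distinct, sorted): [5, 15, 28, 30, 39, 49, 74, 81, 103, 112, 118, 134, 143, 159, 168]

Fragments:
  [0,5): 5 bp
  [5,15): 10 bp
  [15,28): 13 bp
  [28,30): 2 bp
  [30,39): 9 bp
  [39,49): 10 bp
  [49,74): 25 bp
  [74,81): 7 bp
  [81,103): 22 bp
  [103,112): 9 bp
  [112,118): 6 bp
  [118,134): 16 bp
  [134,143): 9 bp
  [143,159): 16 bp
  [159,168): 9 bp
  [168,186): 18 bp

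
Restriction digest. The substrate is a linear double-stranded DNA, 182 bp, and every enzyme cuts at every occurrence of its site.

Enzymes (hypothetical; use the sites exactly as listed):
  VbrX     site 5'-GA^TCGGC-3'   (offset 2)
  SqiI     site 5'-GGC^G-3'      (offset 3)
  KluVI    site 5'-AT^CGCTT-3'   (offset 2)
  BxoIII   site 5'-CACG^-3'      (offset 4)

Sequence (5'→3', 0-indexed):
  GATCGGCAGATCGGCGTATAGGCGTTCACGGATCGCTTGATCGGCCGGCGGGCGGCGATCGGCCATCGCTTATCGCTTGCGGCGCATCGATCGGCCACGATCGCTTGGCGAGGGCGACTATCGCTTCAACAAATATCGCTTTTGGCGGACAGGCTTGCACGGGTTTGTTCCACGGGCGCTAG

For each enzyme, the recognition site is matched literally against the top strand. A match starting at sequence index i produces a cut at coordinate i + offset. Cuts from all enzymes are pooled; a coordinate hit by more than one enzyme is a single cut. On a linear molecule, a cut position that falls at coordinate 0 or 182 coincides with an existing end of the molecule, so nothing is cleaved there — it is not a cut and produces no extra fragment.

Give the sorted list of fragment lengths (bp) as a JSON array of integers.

Scan for sites:
  VbrX (GATCGGC, off=2): starts [0, 8, 38, 56, 88] → cuts [2, 10, 40, 58, 90]
  SqiI (GGCG, off=3): starts [12, 20, 46, 50, 53, 80, 106, 112, 143, 174] → cuts [15, 23, 49, 53, 56, 83, 109, 115, 146, 177]
  KluVI (ATCGCTT, off=2): starts [31, 64, 71, 99, 119, 134] → cuts [33, 66, 73, 101, 121, 136]
  BxoIII (CACG, off=4): starts [26, 95, 157, 170] → cuts [30, 99, 161, 174]

Pooled cuts: [2, 10, 15, 23, 30, 33, 40, 49, 53, 56, 58, 66, 73, 83, 90, 99, 101, 109, 115, 121, 136, 146, 161, 174, 177]

Fragment lengths:
  [0,2): 2 bp
  [2,10): 8 bp
  [10,15): 5 bp
  [15,23): 8 bp
  [23,30): 7 bp
  [30,33): 3 bp
  [33,40): 7 bp
  [40,49): 9 bp
  [49,53): 4 bp
  [53,56): 3 bp
  [56,58): 2 bp
  [58,66): 8 bp
  [66,73): 7 bp
  [73,83): 10 bp
  [83,90): 7 bp
  [90,99): 9 bp
  [99,101): 2 bp
  [101,109): 8 bp
  [109,115): 6 bp
  [115,121): 6 bp
  [121,136): 15 bp
  [136,146): 10 bp
  [146,161): 15 bp
  [161,174): 13 bp
  [174,177): 3 bp
  [177,182): 5 bp

[2,2,2,3,3,3,4,5,5,6,6,7,7,7,7,8,8,8,8,9,9,10,10,13,15,15]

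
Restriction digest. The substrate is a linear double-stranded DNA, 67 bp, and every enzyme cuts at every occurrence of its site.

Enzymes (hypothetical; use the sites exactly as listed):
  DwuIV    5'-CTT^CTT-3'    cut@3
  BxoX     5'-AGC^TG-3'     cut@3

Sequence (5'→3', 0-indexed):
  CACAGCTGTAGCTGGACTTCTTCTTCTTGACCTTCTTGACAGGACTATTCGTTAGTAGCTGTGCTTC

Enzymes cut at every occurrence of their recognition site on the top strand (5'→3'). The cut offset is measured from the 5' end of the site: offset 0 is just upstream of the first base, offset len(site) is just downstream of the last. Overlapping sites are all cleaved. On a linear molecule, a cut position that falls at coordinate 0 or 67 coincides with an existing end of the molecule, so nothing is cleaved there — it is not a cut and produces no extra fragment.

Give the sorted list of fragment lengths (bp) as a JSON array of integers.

[3,3,6,6,7,8,9,25]

Per-enzyme occurrences:
  DwuIV (CTTCTT, off=3): starts [16, 19, 22, 31] → cuts [19, 22, 25, 34]
  BxoX (AGCTG, off=3): starts [3, 9, 56] → cuts [6, 12, 59]

All cut coordinates (distinct, sorted): [6, 12, 19, 22, 25, 34, 59]

Fragments:
  [0,6): 6 bp
  [6,12): 6 bp
  [12,19): 7 bp
  [19,22): 3 bp
  [22,25): 3 bp
  [25,34): 9 bp
  [34,59): 25 bp
  [59,67): 8 bp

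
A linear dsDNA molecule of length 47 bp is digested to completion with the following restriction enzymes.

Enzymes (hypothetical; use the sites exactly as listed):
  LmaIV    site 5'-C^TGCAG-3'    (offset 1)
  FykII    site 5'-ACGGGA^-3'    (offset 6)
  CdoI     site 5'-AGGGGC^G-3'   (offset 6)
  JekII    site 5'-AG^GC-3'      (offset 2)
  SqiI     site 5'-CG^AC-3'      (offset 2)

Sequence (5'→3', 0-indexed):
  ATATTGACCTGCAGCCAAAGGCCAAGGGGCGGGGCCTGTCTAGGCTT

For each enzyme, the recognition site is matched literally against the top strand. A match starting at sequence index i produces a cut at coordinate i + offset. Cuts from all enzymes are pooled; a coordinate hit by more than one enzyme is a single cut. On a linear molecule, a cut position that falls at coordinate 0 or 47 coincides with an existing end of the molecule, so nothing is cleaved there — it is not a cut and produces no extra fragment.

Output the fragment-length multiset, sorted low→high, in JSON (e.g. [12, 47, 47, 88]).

[4,9,10,11,13]

Per-enzyme occurrences:
  LmaIV (CTGCAG, off=1): starts [8] → cuts [9]
  FykII (ACGGGA, off=6): no sites
  CdoI (AGGGGCG, off=6): starts [24] → cuts [30]
  JekII (AGGC, off=2): starts [18, 41] → cuts [20, 43]
  SqiI (CGAC, off=2): no sites

All cut coordinates (distinct, sorted): [9, 20, 30, 43]

Fragment lengths:
  [0,9): 9 bp
  [9,20): 11 bp
  [20,30): 10 bp
  [30,43): 13 bp
  [43,47): 4 bp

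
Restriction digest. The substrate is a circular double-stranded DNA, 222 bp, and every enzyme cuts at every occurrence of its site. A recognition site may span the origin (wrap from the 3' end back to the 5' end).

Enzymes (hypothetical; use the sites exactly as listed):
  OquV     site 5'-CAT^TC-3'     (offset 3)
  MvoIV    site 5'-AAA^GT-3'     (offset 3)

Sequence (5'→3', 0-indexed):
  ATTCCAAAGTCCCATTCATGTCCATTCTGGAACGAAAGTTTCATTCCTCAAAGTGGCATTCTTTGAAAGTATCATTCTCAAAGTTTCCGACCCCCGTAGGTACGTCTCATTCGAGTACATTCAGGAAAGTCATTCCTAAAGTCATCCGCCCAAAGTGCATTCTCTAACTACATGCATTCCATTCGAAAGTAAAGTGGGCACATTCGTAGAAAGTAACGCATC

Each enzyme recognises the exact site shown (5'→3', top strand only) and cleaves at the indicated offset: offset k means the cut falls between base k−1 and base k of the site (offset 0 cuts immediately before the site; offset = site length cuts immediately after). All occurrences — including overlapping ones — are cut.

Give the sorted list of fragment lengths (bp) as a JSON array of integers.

[5,5,5,6,6,6,7,7,7,7,7,7,8,8,9,9,10,10,10,12,12,14,17,28]

Per-enzyme occurrences:
  OquV (CATTC, off=3): starts [12, 22, 41, 56, 72, 107, 117, 130, 157, 174, 179, 200, 221] → cuts [2, 15, 25, 44, 59, 75, 110, 120, 133, 160, 177, 182, 203]
  MvoIV (AAAGT, off=3): starts [5, 34, 49, 65, 79, 125, 137, 151, 185, 190, 209] → cuts [8, 37, 52, 68, 82, 128, 140, 154, 188, 193, 212]

All cut coordinates (distinct, sorted): [2, 8, 15, 25, 37, 44, 52, 59, 68, 75, 82, 110, 120, 128, 133, 140, 154, 160, 177, 182, 188, 193, 203, 212]

Fragment lengths:
  2→8: 6 bp
  8→15: 7 bp
  15→25: 10 bp
  25→37: 12 bp
  37→44: 7 bp
  44→52: 8 bp
  52→59: 7 bp
  59→68: 9 bp
  68→75: 7 bp
  75→82: 7 bp
  82→110: 28 bp
  110→120: 10 bp
  120→128: 8 bp
  128→133: 5 bp
  133→140: 7 bp
  140→154: 14 bp
  154→160: 6 bp
  160→177: 17 bp
  177→182: 5 bp
  182→188: 6 bp
  188→193: 5 bp
  193→203: 10 bp
  203→212: 9 bp
  212→2 (wrap): 222-212+2 = 12 bp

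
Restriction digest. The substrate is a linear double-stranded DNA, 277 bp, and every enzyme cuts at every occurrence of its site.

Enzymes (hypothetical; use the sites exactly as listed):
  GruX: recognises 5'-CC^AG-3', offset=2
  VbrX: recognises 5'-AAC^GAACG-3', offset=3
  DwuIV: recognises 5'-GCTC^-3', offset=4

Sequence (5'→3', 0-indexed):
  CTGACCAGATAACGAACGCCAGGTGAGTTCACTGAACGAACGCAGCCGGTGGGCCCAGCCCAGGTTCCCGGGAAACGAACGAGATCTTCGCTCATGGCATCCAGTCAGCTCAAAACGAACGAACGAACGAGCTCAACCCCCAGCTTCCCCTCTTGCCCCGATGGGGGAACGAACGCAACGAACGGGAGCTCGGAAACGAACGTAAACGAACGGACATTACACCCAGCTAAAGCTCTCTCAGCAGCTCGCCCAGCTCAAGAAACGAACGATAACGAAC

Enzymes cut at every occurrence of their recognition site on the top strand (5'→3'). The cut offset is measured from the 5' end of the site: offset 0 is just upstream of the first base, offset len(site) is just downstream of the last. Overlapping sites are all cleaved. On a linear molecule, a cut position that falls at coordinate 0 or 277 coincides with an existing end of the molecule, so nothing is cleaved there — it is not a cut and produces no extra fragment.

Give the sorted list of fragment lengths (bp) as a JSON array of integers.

Scan for sites:
  GruX (CCAG, off=2): starts [4, 18, 54, 59, 100, 139, 222, 249] → cuts [6, 20, 56, 61, 102, 141, 224, 251]
  VbrX (AACGAACG, off=3): starts [10, 34, 73, 113, 117, 121, 167, 176, 194, 204, 260] → cuts [13, 37, 76, 116, 120, 124, 170, 179, 197, 207, 263]
  DwuIV (GCTC, off=4): starts [89, 107, 130, 187, 231, 243, 252] → cuts [93, 111, 134, 191, 235, 247, 256]

Pooled cuts: [6, 13, 20, 37, 56, 61, 76, 93, 102, 111, 116, 120, 124, 134, 141, 170, 179, 191, 197, 207, 224, 235, 247, 251, 256, 263]

Fragments:
  [0,6): 6 bp
  [6,13): 7 bp
  [13,20): 7 bp
  [20,37): 17 bp
  [37,56): 19 bp
  [56,61): 5 bp
  [61,76): 15 bp
  [76,93): 17 bp
  [93,102): 9 bp
  [102,111): 9 bp
  [111,116): 5 bp
  [116,120): 4 bp
  [120,124): 4 bp
  [124,134): 10 bp
  [134,141): 7 bp
  [141,170): 29 bp
  [170,179): 9 bp
  [179,191): 12 bp
  [191,197): 6 bp
  [197,207): 10 bp
  [207,224): 17 bp
  [224,235): 11 bp
  [235,247): 12 bp
  [247,251): 4 bp
  [251,256): 5 bp
  [256,263): 7 bp
  [263,277): 14 bp

[4,4,4,5,5,5,6,6,7,7,7,7,9,9,9,10,10,11,12,12,14,15,17,17,17,19,29]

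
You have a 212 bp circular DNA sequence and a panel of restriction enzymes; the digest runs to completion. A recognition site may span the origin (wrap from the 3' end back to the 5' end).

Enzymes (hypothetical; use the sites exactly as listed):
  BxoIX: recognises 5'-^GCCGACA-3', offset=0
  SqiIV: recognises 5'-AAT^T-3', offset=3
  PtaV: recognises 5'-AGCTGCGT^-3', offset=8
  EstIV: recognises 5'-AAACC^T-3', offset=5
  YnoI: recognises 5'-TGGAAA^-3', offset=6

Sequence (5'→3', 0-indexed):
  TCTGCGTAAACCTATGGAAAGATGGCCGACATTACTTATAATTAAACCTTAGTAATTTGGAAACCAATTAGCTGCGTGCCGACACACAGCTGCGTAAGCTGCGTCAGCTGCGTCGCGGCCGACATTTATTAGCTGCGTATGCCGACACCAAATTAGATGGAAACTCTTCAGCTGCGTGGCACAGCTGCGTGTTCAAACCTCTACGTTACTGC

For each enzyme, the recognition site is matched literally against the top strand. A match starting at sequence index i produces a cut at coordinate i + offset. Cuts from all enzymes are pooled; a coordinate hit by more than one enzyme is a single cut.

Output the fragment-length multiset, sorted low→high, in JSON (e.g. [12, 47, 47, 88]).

Per-enzyme occurrences:
  BxoIX (GCCGACA, off=0): starts [24, 77, 117, 140] → cuts [24, 77, 117, 140]
  SqiIV (AATT, off=3): starts [39, 53, 65, 150] → cuts [42, 56, 68, 153]
  PtaV (AGCTGCGT, off=8): starts [69, 87, 96, 105, 130, 169, 182] → cuts [77, 95, 104, 113, 138, 177, 190]
  EstIV (AAACCT, off=5): starts [7, 43, 194] → cuts [12, 48, 199]
  YnoI (TGGAAA, off=6): starts [14, 57, 157] → cuts [20, 63, 163]

All cut coordinates (distinct, sorted): [12, 20, 24, 42, 48, 56, 63, 68, 77, 95, 104, 113, 117, 138, 140, 153, 163, 177, 190, 199]

Fragments:
  12→20: 8 bp
  20→24: 4 bp
  24→42: 18 bp
  42→48: 6 bp
  48→56: 8 bp
  56→63: 7 bp
  63→68: 5 bp
  68→77: 9 bp
  77→95: 18 bp
  95→104: 9 bp
  104→113: 9 bp
  113→117: 4 bp
  117→138: 21 bp
  138→140: 2 bp
  140→153: 13 bp
  153→163: 10 bp
  163→177: 14 bp
  177→190: 13 bp
  190→199: 9 bp
  199→12 (wrap): 212-199+12 = 25 bp

[2,4,4,5,6,7,8,8,9,9,9,9,10,13,13,14,18,18,21,25]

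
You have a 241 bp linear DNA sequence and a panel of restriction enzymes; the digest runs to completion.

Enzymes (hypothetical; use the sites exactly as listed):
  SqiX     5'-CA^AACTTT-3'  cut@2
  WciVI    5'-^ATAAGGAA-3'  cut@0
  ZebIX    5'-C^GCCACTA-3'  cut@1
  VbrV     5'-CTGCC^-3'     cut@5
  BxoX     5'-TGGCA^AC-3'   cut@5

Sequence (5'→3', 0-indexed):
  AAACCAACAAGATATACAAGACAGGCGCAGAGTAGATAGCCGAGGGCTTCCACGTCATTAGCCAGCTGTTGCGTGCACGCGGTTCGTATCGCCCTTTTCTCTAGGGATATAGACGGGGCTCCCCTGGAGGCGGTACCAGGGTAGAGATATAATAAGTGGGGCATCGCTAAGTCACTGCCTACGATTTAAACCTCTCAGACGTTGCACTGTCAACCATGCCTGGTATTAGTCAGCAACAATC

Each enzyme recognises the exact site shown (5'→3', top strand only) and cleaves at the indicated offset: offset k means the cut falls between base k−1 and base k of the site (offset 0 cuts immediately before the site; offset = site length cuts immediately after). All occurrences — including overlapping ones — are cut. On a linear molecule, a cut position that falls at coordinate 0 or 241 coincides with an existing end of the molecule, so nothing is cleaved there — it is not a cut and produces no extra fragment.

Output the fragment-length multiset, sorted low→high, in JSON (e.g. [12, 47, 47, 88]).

[62,179]

Per-enzyme occurrences:
  SqiX (CAAACTTT, off=2): no sites
  WciVI (ATAAGGAA, off=0): no sites
  ZebIX (CGCCACTA, off=1): no sites
  VbrV (CTGCC, off=5): starts [174] → cuts [179]
  BxoX (TGGCAAC, off=5): no sites

All cut coordinates (distinct, sorted): [179]

Fragment lengths:
  [0,179): 179 bp
  [179,241): 62 bp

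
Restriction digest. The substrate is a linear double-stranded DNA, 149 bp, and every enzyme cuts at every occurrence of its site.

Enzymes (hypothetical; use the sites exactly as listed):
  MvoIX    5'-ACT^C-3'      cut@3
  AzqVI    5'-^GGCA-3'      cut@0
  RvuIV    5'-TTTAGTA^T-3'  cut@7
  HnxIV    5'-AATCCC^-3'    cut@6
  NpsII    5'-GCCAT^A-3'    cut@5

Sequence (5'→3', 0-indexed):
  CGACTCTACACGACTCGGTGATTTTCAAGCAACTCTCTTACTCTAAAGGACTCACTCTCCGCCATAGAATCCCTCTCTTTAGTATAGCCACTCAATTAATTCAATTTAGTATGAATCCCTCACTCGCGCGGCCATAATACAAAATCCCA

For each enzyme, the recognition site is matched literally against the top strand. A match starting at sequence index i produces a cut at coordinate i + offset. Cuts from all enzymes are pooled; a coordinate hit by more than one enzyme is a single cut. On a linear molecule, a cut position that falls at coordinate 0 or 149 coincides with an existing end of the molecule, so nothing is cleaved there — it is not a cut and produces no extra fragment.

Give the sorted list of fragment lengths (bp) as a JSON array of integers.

[1,4,5,5,8,8,8,8,9,10,10,11,11,13,19,19]

Site scan:
  MvoIX (ACTC, off=3): starts [2, 12, 31, 39, 49, 53, 89, 121] → cuts [5, 15, 34, 42, 52, 56, 92, 124]
  AzqVI (GGCA, off=0): no sites
  RvuIV (TTTAGTAT, off=7): starts [77, 104] → cuts [84, 111]
  HnxIV (AATCCC, off=6): starts [67, 113, 142] → cuts [73, 119, 148]
  NpsII (GCCATA, off=5): starts [60, 130] → cuts [65, 135]

All cut coordinates (distinct, sorted): [5, 15, 34, 42, 52, 56, 65, 73, 84, 92, 111, 119, 124, 135, 148]

Fragments:
  [0,5): 5 bp
  [5,15): 10 bp
  [15,34): 19 bp
  [34,42): 8 bp
  [42,52): 10 bp
  [52,56): 4 bp
  [56,65): 9 bp
  [65,73): 8 bp
  [73,84): 11 bp
  [84,92): 8 bp
  [92,111): 19 bp
  [111,119): 8 bp
  [119,124): 5 bp
  [124,135): 11 bp
  [135,148): 13 bp
  [148,149): 1 bp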